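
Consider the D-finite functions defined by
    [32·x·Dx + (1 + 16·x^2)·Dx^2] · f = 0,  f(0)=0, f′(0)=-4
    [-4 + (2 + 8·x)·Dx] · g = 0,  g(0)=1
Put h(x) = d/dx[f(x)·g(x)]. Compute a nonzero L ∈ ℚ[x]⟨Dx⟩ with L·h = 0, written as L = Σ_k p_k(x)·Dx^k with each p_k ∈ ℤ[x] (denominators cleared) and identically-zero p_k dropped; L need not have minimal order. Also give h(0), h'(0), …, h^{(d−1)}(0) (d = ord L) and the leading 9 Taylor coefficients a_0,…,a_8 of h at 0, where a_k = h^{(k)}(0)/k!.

f: a_k = 0, -4, 0, 64/3, 0, -1024/5, 0, 16384/7, 0, …
g: a_k = 1, 2, -2, 4, -10, 28, -84, 264, -858, …
Product ⇒ symmetric product L₀, ord ≤ 2.
h=h₀': d/dx-closure on L₀ ⇒ L.
L = (20 + 640·x + 128·x^2 - 6144·x^3 - 3072·x^4) + (28 + 336·x + 1152·x^2 - 3584·x^3 - 21504·x^4 - 12288·x^5)·Dx + (3 + 8·x - 48·x^2 - 256·x^3 - 1792·x^4 - 6144·x^5 - 4096·x^6)·Dx^2  (order 2).
h: a_k = -4, -16, 88, 320/3, -3112/3, -13088/5, 301648/15, 2858752/105, -1897576/7, …
ICs: h(0) = -4, h′(0) = -16.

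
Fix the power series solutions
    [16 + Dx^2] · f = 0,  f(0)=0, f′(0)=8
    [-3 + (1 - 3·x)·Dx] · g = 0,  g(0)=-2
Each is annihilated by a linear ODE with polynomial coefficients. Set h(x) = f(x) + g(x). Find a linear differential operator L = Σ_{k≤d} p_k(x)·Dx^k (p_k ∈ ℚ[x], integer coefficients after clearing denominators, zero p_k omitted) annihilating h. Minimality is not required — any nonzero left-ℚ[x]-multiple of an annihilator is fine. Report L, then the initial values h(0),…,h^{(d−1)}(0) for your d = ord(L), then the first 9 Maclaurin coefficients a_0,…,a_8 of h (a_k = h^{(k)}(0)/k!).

f: a_k = 0, 8, 0, -64/3, 0, 256/15, 0, -2048/315, 0, …
g: a_k = -2, -6, -18, -54, -162, -486, -1458, -4374, -13122, …
L₀ := lclm(L_f,L_g); ord L₀ ≤ 2+1.
L = (-1680 + 2304·x - 3456·x^2) + (272 - 1584·x + 3456·x^2 - 3456·x^3)·Dx + (-105 + 144·x - 216·x^2)·Dx^2 + (17 - 99·x + 216·x^2 - 216·x^3)·Dx^3  (order 3).
h: a_k = -2, 2, -18, -226/3, -162, -7034/15, -1458, -1379858/315, -13122, …
ICs: h(0) = -2, h′(0) = 2, h′′(0) = -36.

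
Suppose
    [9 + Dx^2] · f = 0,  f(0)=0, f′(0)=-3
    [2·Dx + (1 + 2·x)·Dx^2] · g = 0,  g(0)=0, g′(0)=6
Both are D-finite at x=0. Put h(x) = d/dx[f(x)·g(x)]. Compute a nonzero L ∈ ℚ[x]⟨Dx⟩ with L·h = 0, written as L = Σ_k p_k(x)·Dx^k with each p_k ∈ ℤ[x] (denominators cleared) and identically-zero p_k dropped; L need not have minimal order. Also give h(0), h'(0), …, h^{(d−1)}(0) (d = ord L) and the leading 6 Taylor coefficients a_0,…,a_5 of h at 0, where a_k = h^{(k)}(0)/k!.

f: a_k = 0, -3, 0, 9/2, 0, -81/40, …
g: a_k = 0, 6, -6, 8, -12, 96/5, …
Sym-product of L_f,L_g gives L₀ (≤ ord 4).
h₀' ⇒ L via d/dx closure of L₀.
L = (-1890 - 5103·x + 24057·x^2 + 163296·x^3 + 344088·x^4 + 314928·x^5 + 104976·x^6) + (-297 + 1998·x + 19440·x^2 + 51840·x^3 + 58320·x^4 + 23328·x^5)·Dx + (-147 + 738·x + 11106·x^2 + 44064·x^3 + 80352·x^4 + 69984·x^5 + 23328·x^6)·Dx^2 + (-33 + 222·x + 2160·x^2 + 5760·x^3 + 6480·x^4 + 2592·x^5)·Dx^3 + (7 + 145·x + 937·x^2 + 2880·x^3 + 4680·x^4 + 3888·x^5 + 1296·x^6)·Dx^4  (order 4).
h: a_k = 0, -36, 54, 12, 45, -405/2, …
ICs: h(0) = 0, h′(0) = -36, h′′(0) = 108, h′′′(0) = 72.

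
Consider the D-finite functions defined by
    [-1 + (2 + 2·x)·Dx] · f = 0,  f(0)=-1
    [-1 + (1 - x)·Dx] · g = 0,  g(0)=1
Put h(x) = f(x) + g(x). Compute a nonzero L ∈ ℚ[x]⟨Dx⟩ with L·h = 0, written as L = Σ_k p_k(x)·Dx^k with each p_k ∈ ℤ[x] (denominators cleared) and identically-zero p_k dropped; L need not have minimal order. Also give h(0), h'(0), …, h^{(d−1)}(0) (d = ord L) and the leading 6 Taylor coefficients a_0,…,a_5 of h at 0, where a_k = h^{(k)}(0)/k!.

L = (5 + 3·x) + (-9 - 14·x - 9·x^2)·Dx + (2 + 6·x - 2·x^2 - 6·x^3)·Dx^2  (order 2).
h: a_k = 0, 1/2, 9/8, 15/16, 133/128, 249/256, …
ICs: h(0) = 0, h′(0) = 1/2.

f: a_k = -1, -1/2, 1/8, -1/16, 5/128, -7/256, …
g: a_k = 1, 1, 1, 1, 1, 1, …
Weyl lclm of L_f,L_g ⇒ L₀ (ord ≤ 2).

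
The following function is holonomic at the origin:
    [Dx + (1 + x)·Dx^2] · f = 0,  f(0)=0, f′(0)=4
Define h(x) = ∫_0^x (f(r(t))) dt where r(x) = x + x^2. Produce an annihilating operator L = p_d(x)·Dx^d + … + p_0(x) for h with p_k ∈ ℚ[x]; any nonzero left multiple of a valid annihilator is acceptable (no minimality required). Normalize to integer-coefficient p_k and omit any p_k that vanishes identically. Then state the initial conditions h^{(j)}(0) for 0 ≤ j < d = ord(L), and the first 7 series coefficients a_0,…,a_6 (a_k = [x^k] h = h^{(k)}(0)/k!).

f: a_k = 0, 4, -2, 4/3, -1, 4/5, -2/3, …
h₀=f(r): pull back L_f along r ⇒ L₀.
∫: right-multiply L₀ by Dx.
L = (-1 + 2·x + 2·x^2)·Dx^2 + (1 + 3·x + 3·x^2 + 2·x^3)·Dx^3  (order 3).
h: a_k = 0, 0, 2, 2/3, -2/3, 1/5, 2/15, …
ICs: h(0) = 0, h′(0) = 0, h′′(0) = 4.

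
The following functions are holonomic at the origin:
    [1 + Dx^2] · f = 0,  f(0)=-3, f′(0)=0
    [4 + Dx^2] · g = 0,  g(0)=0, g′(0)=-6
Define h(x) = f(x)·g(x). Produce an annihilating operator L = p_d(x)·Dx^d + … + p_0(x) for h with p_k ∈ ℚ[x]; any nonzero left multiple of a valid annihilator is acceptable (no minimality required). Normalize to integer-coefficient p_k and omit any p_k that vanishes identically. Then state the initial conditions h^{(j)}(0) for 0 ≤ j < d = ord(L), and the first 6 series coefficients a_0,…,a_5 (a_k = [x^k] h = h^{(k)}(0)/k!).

f: a_k = -3, 0, 3/2, 0, -1/8, 0, …
g: a_k = 0, -6, 0, 4, 0, -4/5, …
L₀ := L_f ⊗_s L_g (sym. prod.), ord ≤ 4.
L = 9 + 10·Dx^2 + Dx^4  (order 4).
h: a_k = 0, 18, 0, -21, 0, 183/20, …
ICs: h(0) = 0, h′(0) = 18, h′′(0) = 0, h′′′(0) = -126.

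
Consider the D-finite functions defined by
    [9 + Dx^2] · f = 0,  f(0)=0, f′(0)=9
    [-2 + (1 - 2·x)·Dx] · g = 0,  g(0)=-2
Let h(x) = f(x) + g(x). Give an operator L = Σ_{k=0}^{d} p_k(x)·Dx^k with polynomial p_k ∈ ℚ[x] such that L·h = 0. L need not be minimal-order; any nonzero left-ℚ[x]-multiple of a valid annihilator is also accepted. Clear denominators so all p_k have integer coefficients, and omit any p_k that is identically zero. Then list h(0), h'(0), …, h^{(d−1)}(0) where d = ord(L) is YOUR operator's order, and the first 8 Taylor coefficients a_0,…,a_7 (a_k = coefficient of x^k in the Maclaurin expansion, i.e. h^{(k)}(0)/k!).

L = (-594 + 648·x - 648·x^2) + (153 - 630·x + 972·x^2 - 648·x^3)·Dx + (-66 + 72·x - 72·x^2)·Dx^2 + (17 - 70·x + 108·x^2 - 72·x^3)·Dx^3  (order 3).
h: a_k = -2, 5, -8, -59/2, -32, -2317/40, -128, -144089/560, …
ICs: h(0) = -2, h′(0) = 5, h′′(0) = -16.

f: a_k = 0, 9, 0, -27/2, 0, 243/40, 0, -729/560, …
g: a_k = -2, -4, -8, -16, -32, -64, -128, -256, …
Weyl lclm of L_f,L_g ⇒ L₀ (ord ≤ 3).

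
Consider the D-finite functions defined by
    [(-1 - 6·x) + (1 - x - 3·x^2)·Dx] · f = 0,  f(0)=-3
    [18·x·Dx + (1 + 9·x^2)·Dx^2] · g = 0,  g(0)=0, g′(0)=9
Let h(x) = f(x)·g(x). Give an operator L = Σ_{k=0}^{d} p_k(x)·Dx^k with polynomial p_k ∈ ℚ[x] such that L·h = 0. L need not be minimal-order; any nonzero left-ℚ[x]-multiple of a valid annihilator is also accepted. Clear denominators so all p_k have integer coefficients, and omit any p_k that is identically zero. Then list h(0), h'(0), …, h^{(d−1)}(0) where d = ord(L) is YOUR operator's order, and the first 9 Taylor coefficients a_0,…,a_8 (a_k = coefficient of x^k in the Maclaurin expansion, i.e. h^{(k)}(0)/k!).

f: a_k = -3, -3, -12, -21, -57, -120, -291, -651, -1524, …
g: a_k = 0, 9, 0, -27, 0, 729/5, 0, -6561/7, 0, …
f·g: L₀ = L_f ⊗_s L_g, ord ≤ 1·2.
L = (6 + 18·x + 162·x^2) + (2 - 6·x + 36·x^2 + 162·x^3)·Dx + (-1 + x - 6·x^2 + 9·x^3 + 27·x^4)·Dx^2  (order 2).
h: a_k = 0, -27, -27, -27, -108, -3132/5, -4752/5, -621/35, -100413/35, …
ICs: h(0) = 0, h′(0) = -27.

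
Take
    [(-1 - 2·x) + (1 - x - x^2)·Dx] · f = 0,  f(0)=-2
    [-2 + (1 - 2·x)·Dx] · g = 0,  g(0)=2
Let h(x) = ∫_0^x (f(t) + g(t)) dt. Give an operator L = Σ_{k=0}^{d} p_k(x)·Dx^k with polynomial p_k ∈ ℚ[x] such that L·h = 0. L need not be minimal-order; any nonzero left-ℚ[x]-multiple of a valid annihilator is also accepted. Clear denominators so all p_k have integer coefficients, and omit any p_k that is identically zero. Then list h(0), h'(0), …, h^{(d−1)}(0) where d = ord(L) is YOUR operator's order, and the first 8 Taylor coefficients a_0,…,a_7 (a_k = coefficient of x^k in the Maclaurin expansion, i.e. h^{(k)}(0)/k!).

L = (-12·x + 12·x^2 - 8·x^3)·Dx + (4 - 6·x - 6·x^2 + 16·x^3 - 16·x^4)·Dx^2 + (-1 + 5·x - 9·x^2 + 6·x^3 + 2·x^4 - 4·x^5)·Dx^3  (order 3).
h: a_k = 0, 0, 1, 4/3, 5/2, 22/5, 8, 102/7, …
ICs: h(0) = 0, h′(0) = 0, h′′(0) = 2.

f: a_k = -2, -2, -4, -6, -10, -16, -26, -42, …
g: a_k = 2, 4, 8, 16, 32, 64, 128, 256, …
Weyl lclm of L_f,L_g ⇒ L₀ (ord ≤ 2).
h=∫₀ˣh₀: take L = L₀·Dx.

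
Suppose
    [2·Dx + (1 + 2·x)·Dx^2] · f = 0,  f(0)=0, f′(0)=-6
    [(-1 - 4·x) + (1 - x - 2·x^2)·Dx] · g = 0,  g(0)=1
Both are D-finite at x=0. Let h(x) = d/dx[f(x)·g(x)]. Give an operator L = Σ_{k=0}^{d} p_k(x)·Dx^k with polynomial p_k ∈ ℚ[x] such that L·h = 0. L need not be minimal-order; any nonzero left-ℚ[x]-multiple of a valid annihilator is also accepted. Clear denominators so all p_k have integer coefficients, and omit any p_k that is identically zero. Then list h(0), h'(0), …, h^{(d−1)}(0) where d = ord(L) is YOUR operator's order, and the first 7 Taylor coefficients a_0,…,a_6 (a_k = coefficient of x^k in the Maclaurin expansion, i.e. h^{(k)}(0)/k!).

L = (60 + 216·x + 288·x^2) + (5 + 66·x + 240·x^2 + 224·x^3)·Dx + (-3 - 11·x + 4·x^2 + 44·x^3 + 32·x^4)·Dx^2  (order 2).
h: a_k = -6, 0, -60, -32, -336, -1536/5, -8416/5, …
ICs: h(0) = -6, h′(0) = 0.

f: a_k = 0, -6, 6, -8, 12, -96/5, 32, …
g: a_k = 1, 1, 3, 5, 11, 21, 43, …
Product ⇒ symmetric product L₀, ord ≤ 2.
Differentiate: ansatz ord ≤ ord L₀ ⇒ L.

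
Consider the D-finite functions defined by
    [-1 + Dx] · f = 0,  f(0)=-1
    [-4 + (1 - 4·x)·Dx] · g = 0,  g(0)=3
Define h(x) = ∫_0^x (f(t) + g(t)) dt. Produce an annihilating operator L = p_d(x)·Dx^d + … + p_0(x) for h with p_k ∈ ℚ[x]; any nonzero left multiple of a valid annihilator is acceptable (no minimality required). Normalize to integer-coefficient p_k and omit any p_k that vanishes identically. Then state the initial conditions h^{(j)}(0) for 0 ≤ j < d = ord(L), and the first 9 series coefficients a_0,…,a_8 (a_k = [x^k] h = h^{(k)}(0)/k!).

L = (28 + 16·x)·Dx + (-31 - 8·x + 16·x^2)·Dx^2 + (3 - 8·x - 16·x^2)·Dx^3  (order 3).
h: a_k = 0, 2, 11/2, 95/6, 1151/24, 18431/120, 368639/720, 8847359/5040, 247726079/40320, …
ICs: h(0) = 0, h′(0) = 2, h′′(0) = 11.

f: a_k = -1, -1, -1/2, -1/6, -1/24, -1/120, -1/720, -1/5040, -1/40320, …
g: a_k = 3, 12, 48, 192, 768, 3072, 12288, 49152, 196608, …
f+g: L₀ = lclm(L_f,L_g), ord ≤ 1+1.
h=∫h₀ ⇒ L = L₀·Dx.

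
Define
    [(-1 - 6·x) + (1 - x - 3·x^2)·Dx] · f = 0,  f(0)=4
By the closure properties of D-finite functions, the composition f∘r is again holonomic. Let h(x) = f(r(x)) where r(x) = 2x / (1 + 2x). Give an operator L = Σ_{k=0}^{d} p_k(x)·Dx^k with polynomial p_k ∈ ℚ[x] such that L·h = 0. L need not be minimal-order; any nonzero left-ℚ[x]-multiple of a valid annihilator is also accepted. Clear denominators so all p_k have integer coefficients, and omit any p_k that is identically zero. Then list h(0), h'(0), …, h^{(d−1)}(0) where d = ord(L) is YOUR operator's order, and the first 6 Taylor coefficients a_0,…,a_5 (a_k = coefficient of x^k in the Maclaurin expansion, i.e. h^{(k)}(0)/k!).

L = (2 + 28·x) + (-1 - 4·x + 8·x^2 + 24·x^3)·Dx  (order 1).
h: a_k = 4, 8, 48, 0, 576, -1152, …
ICs: h(0) = 4.

f: a_k = 4, 4, 16, 28, 76, 160, …
Substitute x→r, Dx→(1/r')Dx; clear ⇒ L₀.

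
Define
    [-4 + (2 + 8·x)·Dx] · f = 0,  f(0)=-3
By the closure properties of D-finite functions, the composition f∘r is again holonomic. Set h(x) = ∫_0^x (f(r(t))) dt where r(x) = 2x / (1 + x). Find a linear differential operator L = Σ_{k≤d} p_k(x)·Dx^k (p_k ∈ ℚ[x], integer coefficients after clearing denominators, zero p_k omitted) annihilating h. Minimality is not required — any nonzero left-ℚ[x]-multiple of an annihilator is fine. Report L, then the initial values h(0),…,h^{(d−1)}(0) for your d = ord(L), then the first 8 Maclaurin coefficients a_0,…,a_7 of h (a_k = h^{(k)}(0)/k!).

L = -4·Dx + (1 + 10·x + 9·x^2)·Dx^2  (order 2).
h: a_k = 0, -3, -6, 12, -39, 852/5, -882, 35460/7, …
ICs: h(0) = 0, h′(0) = -3.

f: a_k = -3, -6, 6, -12, 30, -84, 252, -792, …
f∘r: x↦r, Dx↦Dx/r' in L_f ⇒ L₀.
h=∫₀ˣh₀: take L = L₀·Dx.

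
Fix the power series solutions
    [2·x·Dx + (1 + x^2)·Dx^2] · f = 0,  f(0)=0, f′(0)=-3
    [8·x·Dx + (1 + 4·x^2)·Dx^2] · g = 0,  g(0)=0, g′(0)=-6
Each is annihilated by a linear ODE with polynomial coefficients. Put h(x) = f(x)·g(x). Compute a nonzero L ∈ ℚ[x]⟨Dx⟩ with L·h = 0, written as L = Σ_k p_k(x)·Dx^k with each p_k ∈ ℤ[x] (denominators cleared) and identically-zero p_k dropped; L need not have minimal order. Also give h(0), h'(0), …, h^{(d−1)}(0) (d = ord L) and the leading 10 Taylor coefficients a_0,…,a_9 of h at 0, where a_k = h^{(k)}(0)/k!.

L = (-96·x - 800·x^3 - 1024·x^5 + 640·x^7 + 1536·x^9)·Dx + (-20 - 412·x^2 - 1440·x^4 - 896·x^6 + 2240·x^8 + 2304·x^10)·Dx^2 + (-40·x - 280·x^3 - 480·x^5 + 272·x^7 + 1280·x^9 + 768·x^11)·Dx^3 + (-1 - 10·x^2 - 29·x^4 + 116·x^8 + 160·x^10 + 64·x^12)·Dx^4  (order 4).
h: a_k = 0, 0, 18, 0, -30, 0, 346/5, 0, -1338/7, 0, …
ICs: h(0) = 0, h′(0) = 0, h′′(0) = 36, h′′′(0) = 0.

f: a_k = 0, -3, 0, 1, 0, -3/5, 0, 3/7, 0, -1/3, …
g: a_k = 0, -6, 0, 8, 0, -96/5, 0, 384/7, 0, -512/3, …
h₀=f·g: eliminate ⇒ L₀, order ≤ 2·2.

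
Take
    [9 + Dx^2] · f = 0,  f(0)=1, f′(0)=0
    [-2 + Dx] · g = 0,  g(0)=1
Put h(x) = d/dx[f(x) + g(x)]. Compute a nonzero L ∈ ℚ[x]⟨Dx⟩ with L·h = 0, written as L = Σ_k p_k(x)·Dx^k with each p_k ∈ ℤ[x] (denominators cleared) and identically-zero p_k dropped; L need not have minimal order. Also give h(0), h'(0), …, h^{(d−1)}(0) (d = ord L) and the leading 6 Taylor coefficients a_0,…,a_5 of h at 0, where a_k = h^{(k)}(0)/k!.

f: a_k = 1, 0, -9/2, 0, 27/8, 0, …
g: a_k = 1, 2, 2, 4/3, 2/3, 4/15, …
Sum ⇒ L₀ = lclm(L_f,L_g) in ℚ(x)⟨Dx⟩.
Derive L from L₀ (diff closure).
L = 18 - 9·Dx + 2·Dx^2 - Dx^3  (order 3).
h: a_k = 2, -5, 4, 97/6, 4/3, -133/24, …
ICs: h(0) = 2, h′(0) = -5, h′′(0) = 8.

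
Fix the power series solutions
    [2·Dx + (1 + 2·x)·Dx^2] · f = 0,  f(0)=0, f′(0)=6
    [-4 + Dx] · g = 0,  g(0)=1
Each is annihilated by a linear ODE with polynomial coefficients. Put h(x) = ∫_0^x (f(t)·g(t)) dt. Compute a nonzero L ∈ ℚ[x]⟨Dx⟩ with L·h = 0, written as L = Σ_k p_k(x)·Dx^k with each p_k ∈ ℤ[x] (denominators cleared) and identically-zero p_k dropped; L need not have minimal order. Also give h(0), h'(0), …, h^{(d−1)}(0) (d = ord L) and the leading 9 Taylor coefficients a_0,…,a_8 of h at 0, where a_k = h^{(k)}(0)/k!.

f: a_k = 0, 6, -6, 8, -12, 96/5, -32, 384/7, -96, …
g: a_k = 1, 4, 8, 32/3, 32/3, 128/15, 256/45, 1024/315, 512/315, …
Sym-product of L_f,L_g gives L₀ (≤ ord 2).
∫: right-multiply L₀ by Dx.
L = (8 + 32·x)·Dx + (-6 - 16·x)·Dx^2 + (1 + 2·x)·Dx^3  (order 3).
h: a_k = 0, 0, 3, 6, 8, 36/5, 88/15, 64/21, 272/105, …
ICs: h(0) = 0, h′(0) = 0, h′′(0) = 6.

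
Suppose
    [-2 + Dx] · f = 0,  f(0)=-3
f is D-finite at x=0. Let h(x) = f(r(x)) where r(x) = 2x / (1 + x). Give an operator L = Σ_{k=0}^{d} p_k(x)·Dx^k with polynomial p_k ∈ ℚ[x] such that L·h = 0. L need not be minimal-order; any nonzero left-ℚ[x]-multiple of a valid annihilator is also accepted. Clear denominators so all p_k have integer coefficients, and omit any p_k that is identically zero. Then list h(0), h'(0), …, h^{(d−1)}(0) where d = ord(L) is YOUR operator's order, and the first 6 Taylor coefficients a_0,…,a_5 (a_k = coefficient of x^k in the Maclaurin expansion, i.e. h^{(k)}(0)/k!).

f: a_k = -3, -6, -6, -4, -2, -4/5, …
Substitute x→r, Dx→(1/r')Dx; clear ⇒ L₀.
L = -4 + (1 + 2·x + x^2)·Dx  (order 1).
h: a_k = -3, -12, -12, 4, 4, -28/5, …
ICs: h(0) = -3.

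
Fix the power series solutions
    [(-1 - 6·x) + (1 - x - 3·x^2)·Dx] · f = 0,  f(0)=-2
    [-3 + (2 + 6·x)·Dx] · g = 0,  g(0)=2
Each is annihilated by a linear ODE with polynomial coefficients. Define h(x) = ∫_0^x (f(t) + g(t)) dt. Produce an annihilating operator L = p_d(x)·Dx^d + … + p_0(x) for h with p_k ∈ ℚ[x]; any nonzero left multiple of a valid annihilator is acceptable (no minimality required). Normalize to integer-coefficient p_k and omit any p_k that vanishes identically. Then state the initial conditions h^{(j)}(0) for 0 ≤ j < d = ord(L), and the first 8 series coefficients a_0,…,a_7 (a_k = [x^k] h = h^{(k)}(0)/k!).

f: a_k = -2, -2, -8, -14, -38, -80, -194, -434, …
g: a_k = 2, 3, -9/4, 27/8, -405/64, 1701/128, -15309/512, 72171/1024, …
h₀=f+g: left-lcm gives L₀, ord ≤ 2.
Integrate: L := L₀·Dx.
L = (-57 - 297·x - 567·x^2 - 810·x^3)·Dx + (41 + 246·x + 891·x^2 + 1998·x^3 + 2025·x^4)·Dx^2 + (2 - 38·x - 186·x^2 + 54·x^3 + 918·x^4 + 810·x^5)·Dx^3  (order 3).
h: a_k = 0, 0, 1/2, -41/12, -85/32, -2837/320, -8539/768, -114637/3584, …
ICs: h(0) = 0, h′(0) = 0, h′′(0) = 1.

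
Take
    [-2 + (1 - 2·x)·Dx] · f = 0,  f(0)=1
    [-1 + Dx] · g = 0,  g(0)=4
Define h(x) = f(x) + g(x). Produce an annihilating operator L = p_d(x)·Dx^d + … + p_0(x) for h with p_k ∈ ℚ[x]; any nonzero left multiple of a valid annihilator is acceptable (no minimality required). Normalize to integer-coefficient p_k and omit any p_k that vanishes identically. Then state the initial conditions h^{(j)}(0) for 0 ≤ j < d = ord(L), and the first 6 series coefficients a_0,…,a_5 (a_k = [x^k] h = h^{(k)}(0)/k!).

L = (-6 - 4·x) + (7 + 4·x - 4·x^2)·Dx + (-1 + 4·x^2)·Dx^2  (order 2).
h: a_k = 5, 6, 6, 26/3, 97/6, 961/30, …
ICs: h(0) = 5, h′(0) = 6.

f: a_k = 1, 2, 4, 8, 16, 32, …
g: a_k = 4, 4, 2, 2/3, 1/6, 1/30, …
L₀ := lclm(L_f,L_g); ord L₀ ≤ 1+1.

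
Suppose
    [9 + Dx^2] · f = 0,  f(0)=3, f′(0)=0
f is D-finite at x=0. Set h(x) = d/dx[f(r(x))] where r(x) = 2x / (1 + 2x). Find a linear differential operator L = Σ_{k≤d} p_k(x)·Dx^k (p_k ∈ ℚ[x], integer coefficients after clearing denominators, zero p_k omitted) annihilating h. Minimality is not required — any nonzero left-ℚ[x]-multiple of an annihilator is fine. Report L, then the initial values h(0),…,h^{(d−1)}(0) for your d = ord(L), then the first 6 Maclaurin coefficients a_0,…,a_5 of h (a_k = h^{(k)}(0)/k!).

L = (60 + 96·x + 96·x^2) + (12 + 72·x + 144·x^2 + 96·x^3)·Dx + (1 + 8·x + 24·x^2 + 32·x^3 + 16·x^4)·Dx^2  (order 2).
h: a_k = 0, -108, 648, -1944, 2160, 58968/5, …
ICs: h(0) = 0, h′(0) = -108.

f: a_k = 3, 0, -27/2, 0, 81/8, 0, …
L₀ from L_f via x↦r, Dx↦r'^{-1}Dx.
h₀' ⇒ L via d/dx closure of L₀.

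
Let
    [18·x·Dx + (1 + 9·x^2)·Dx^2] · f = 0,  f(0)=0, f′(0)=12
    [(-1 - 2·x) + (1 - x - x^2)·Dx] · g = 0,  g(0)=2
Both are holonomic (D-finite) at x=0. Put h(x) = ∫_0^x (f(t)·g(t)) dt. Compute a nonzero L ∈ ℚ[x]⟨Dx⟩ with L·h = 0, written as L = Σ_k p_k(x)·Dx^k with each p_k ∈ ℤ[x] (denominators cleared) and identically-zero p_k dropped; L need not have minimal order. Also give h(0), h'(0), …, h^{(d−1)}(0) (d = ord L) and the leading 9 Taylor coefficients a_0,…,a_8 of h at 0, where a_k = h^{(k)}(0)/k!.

f: a_k = 0, 12, 0, -36, 0, 972/5, 0, -8748/7, 0, …
g: a_k = 2, 2, 4, 6, 10, 16, 26, 42, 68, …
Product ⇒ symmetric product L₀, ord ≤ 2.
Integrate: L := L₀·Dx.
L = (2 + 18·x + 54·x^2)·Dx + (2 - 14·x + 36·x^2 + 54·x^3)·Dx^2 + (-1 + x - 8·x^2 + 9·x^3 + 9·x^4)·Dx^3  (order 3).
h: a_k = 0, 0, 12, 8, -6, 0, 304/5, 1824/35, -7743/35, …
ICs: h(0) = 0, h′(0) = 0, h′′(0) = 24.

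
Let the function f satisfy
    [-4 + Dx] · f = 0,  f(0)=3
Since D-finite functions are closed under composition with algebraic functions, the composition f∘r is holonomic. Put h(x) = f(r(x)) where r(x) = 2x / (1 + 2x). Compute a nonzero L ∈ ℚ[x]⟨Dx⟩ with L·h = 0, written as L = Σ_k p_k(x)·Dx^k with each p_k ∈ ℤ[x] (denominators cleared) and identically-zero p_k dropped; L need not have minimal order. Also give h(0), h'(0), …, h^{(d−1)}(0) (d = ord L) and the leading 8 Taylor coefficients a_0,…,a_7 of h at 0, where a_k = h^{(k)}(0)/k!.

L = -8 + (1 + 4·x + 4·x^2)·Dx  (order 1).
h: a_k = 3, 24, 48, -32, -64, 896/5, -2816/15, -8704/105, …
ICs: h(0) = 3.

f: a_k = 3, 12, 24, 32, 32, 128/5, 256/15, 1024/105, …
Substitute x→r, Dx→(1/r')Dx; clear ⇒ L₀.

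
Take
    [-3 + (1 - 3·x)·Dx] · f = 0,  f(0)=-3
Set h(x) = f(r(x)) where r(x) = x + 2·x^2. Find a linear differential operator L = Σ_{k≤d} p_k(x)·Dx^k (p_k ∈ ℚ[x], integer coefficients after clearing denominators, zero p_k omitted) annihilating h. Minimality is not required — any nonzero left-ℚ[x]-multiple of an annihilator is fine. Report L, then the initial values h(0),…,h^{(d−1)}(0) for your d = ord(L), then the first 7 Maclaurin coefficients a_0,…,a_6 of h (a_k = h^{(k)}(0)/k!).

f: a_k = -3, -9, -27, -81, -243, -729, -2187, …
Change of var in L_f (x↦r) gives L₀.
L = (3 + 12·x) + (-1 + 3·x + 6·x^2)·Dx  (order 1).
h: a_k = -3, -9, -45, -189, -837, -3645, -15957, …
ICs: h(0) = -3.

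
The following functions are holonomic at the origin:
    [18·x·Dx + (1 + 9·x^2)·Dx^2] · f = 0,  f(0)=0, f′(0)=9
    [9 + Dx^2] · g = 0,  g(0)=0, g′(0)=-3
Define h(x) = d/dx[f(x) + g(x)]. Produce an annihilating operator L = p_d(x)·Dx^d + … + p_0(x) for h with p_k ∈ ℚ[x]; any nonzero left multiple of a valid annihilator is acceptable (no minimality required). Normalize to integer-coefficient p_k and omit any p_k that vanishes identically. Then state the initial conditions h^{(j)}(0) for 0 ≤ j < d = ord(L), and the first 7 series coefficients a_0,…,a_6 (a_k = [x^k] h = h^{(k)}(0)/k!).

f: a_k = 0, 9, 0, -27, 0, 729/5, 0, …
g: a_k = 0, -3, 0, 9/2, 0, -81/40, 0, …
Sum ⇒ L₀ = lclm(L_f,L_g) in ℚ(x)⟨Dx⟩.
h₀' ⇒ L via d/dx closure of L₀.
L = (-1782·x + 20412·x^3 + 13122·x^5) + (-9 + 567·x^2 + 6561·x^4 + 6561·x^6)·Dx + (-198·x + 2268·x^3 + 1458·x^5)·Dx^2 + (-1 + 63·x^2 + 729·x^4 + 729·x^6)·Dx^3  (order 3).
h: a_k = 6, 0, -135/2, 0, 5751/8, 0, -524637/80, …
ICs: h(0) = 6, h′(0) = 0, h′′(0) = -135.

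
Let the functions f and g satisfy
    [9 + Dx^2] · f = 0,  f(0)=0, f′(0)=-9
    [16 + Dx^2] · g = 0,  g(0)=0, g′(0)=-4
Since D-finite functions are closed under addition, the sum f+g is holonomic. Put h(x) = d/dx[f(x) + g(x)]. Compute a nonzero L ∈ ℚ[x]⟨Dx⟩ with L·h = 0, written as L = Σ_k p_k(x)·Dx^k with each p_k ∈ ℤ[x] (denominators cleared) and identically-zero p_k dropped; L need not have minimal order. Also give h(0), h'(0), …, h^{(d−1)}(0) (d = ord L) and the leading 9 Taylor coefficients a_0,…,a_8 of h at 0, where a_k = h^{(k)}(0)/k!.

L = 144 + 25·Dx^2 + Dx^4  (order 4).
h: a_k = -13, 0, 145/2, 0, -1753/24, 0, 4589/144, 0, -321193/40320, …
ICs: h(0) = -13, h′(0) = 0, h′′(0) = 145, h′′′(0) = 0.

f: a_k = 0, -9, 0, 27/2, 0, -243/40, 0, 729/560, 0, …
g: a_k = 0, -4, 0, 32/3, 0, -128/15, 0, 1024/315, 0, …
Sum ⇒ L₀ = lclm(L_f,L_g) in ℚ(x)⟨Dx⟩.
Differentiate: ansatz ord ≤ ord L₀ ⇒ L.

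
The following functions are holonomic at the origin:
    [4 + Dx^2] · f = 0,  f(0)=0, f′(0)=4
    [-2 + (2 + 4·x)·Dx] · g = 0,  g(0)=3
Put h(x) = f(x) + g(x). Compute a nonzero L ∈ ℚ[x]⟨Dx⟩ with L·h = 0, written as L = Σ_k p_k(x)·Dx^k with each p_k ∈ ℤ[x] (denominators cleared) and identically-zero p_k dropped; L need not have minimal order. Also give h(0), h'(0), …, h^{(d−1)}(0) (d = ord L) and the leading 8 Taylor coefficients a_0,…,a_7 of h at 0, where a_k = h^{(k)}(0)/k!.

f: a_k = 0, 4, 0, -8/3, 0, 8/15, 0, -16/315, …
g: a_k = 3, 3, -3/2, 3/2, -15/8, 21/8, -63/16, 99/16, …
Weyl lclm of L_f,L_g ⇒ L₀ (ord ≤ 3).
L = (-28 - 64·x - 64·x^2) + (12 + 88·x + 192·x^2 + 128·x^3)·Dx + (-7 - 16·x - 16·x^2)·Dx^2 + (3 + 22·x + 48·x^2 + 32·x^3)·Dx^3  (order 3).
h: a_k = 3, 7, -3/2, -7/6, -15/8, 379/120, -63/16, 30929/5040, …
ICs: h(0) = 3, h′(0) = 7, h′′(0) = -3.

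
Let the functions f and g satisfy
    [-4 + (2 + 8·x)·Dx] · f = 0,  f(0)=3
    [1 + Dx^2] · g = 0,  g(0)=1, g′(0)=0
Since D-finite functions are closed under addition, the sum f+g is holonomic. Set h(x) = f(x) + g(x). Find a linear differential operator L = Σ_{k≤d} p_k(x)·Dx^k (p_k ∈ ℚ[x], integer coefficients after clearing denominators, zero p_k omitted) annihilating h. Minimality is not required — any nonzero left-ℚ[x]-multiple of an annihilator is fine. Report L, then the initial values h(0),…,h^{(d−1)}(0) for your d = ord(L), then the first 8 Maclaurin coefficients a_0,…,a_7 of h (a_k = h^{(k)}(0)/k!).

f: a_k = 3, 6, -6, 12, -30, 84, -252, 792, …
g: a_k = 1, 0, -1/2, 0, 1/24, 0, -1/720, 0, …
Weyl lclm of L_f,L_g ⇒ L₀ (ord ≤ 3).
L = (-26 - 16·x - 32·x^2) + (-3 - 4·x + 48·x^2 + 64·x^3)·Dx + (-26 - 16·x - 32·x^2)·Dx^2 + (-3 - 4·x + 48·x^2 + 64·x^3)·Dx^3  (order 3).
h: a_k = 4, 6, -13/2, 12, -719/24, 84, -181441/720, 792, …
ICs: h(0) = 4, h′(0) = 6, h′′(0) = -13.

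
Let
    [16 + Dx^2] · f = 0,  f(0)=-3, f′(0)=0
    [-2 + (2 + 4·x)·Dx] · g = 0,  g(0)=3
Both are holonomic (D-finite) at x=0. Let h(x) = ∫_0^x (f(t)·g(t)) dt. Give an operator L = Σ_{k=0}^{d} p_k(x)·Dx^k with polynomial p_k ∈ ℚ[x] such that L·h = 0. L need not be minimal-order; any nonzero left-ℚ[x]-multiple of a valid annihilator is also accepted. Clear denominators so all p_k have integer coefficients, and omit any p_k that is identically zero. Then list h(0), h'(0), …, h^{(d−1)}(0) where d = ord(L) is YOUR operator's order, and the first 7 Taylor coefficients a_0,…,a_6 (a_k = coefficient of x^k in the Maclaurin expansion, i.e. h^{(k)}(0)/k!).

f: a_k = -3, 0, 24, 0, -32, 0, 256/15, …
g: a_k = 3, 3, -3/2, 3/2, -15/8, 21/8, -63/16, …
f·g: L₀ = L_f ⊗_s L_g, ord ≤ 2·1.
∫: right-multiply L₀ by Dx.
L = (19 + 64·x + 64·x^2)·Dx + (-2 - 4·x)·Dx^2 + (1 + 4·x + 4·x^2)·Dx^3  (order 3).
h: a_k = 0, -9, -9/2, 51/2, 135/8, -1011/40, -181/16, …
ICs: h(0) = 0, h′(0) = -9, h′′(0) = -9.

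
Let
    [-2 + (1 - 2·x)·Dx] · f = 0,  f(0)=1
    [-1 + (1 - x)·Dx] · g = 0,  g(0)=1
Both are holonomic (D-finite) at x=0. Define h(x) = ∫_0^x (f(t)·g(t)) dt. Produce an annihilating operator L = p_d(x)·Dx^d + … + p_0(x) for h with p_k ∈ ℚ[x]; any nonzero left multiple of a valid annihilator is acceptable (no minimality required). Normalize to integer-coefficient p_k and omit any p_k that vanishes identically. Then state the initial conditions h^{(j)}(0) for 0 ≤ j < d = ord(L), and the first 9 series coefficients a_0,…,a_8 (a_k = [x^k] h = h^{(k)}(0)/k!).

f: a_k = 1, 2, 4, 8, 16, 32, 64, 128, 256, …
g: a_k = 1, 1, 1, 1, 1, 1, 1, 1, 1, …
Product ⇒ symmetric product L₀, ord ≤ 1.
∫: right-multiply L₀ by Dx.
L = (-3 + 4·x)·Dx + (1 - 3·x + 2·x^2)·Dx^2  (order 2).
h: a_k = 0, 1, 3/2, 7/3, 15/4, 31/5, 21/2, 127/7, 255/8, …
ICs: h(0) = 0, h′(0) = 1.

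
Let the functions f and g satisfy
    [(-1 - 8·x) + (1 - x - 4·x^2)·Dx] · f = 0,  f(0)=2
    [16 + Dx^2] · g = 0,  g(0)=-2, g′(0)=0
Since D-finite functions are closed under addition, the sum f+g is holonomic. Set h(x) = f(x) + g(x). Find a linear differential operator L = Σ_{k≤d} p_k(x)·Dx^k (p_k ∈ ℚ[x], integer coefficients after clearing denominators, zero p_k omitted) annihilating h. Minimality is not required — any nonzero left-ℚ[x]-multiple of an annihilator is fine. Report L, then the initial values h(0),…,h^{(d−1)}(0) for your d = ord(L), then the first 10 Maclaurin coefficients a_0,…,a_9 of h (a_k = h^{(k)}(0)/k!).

L = (560 + 4608·x + 1664·x^2 + 6144·x^3 + 10240·x^4 + 16384·x^5) + (-208 + 272·x + 896·x^2 - 1408·x^3 - 1536·x^4 + 6144·x^5 + 8192·x^6)·Dx + (35 + 288·x + 104·x^2 + 384·x^3 + 640·x^4 + 1024·x^5)·Dx^2 + (-13 + 17·x + 56·x^2 - 88·x^3 - 96·x^4 + 384·x^5 + 512·x^6)·Dx^3  (order 3).
h: a_k = 0, 2, 26, 18, 110/3, 130, 16802/45, 882, 732926/315, 5858, …
ICs: h(0) = 0, h′(0) = 2, h′′(0) = 52.

f: a_k = 2, 2, 10, 18, 58, 130, 362, 882, 2330, 5858, …
g: a_k = -2, 0, 16, 0, -64/3, 0, 512/45, 0, -1024/315, 0, …
Sum ⇒ L₀ = lclm(L_f,L_g) in ℚ(x)⟨Dx⟩.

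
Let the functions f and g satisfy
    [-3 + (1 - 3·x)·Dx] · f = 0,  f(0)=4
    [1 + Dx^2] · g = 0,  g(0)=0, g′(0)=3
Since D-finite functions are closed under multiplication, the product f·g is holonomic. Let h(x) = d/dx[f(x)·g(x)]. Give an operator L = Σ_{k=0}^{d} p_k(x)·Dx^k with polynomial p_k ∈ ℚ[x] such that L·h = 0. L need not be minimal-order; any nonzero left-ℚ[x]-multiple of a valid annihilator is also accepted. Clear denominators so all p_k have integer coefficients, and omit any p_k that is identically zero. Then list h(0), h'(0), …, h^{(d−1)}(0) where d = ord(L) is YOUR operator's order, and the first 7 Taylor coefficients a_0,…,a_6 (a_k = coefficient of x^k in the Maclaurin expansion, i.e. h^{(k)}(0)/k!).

L = (-17 - 6·x + 9·x^2) + (-6 + 18·x)·Dx + (1 - 6·x + 9·x^2)·Dx^2  (order 2).
h: a_k = 12, 72, 318, 1272, 9541/2, 85869/5, 3606497/60, …
ICs: h(0) = 12, h′(0) = 72.

f: a_k = 4, 12, 36, 108, 324, 972, 2916, …
g: a_k = 0, 3, 0, -1/2, 0, 1/40, 0, …
h₀=f·g: eliminate ⇒ L₀, order ≤ 1·2.
Differentiate: ansatz ord ≤ ord L₀ ⇒ L.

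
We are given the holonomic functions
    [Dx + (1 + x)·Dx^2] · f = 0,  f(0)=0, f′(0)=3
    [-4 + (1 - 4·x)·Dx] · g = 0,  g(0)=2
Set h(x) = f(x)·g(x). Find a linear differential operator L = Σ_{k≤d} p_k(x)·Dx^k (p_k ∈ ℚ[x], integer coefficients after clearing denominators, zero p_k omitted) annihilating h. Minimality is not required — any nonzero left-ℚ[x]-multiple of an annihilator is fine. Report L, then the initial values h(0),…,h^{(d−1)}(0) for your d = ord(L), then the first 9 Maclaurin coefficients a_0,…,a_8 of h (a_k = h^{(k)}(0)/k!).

L = 4 + (7 + 12·x)·Dx + (-1 + 3·x + 4·x^2)·Dx^2  (order 2).
h: a_k = 0, 6, 21, 86, 685/2, 6856/5, 27419/5, 767762/35, 12284087/140, …
ICs: h(0) = 0, h′(0) = 6.

f: a_k = 0, 3, -3/2, 1, -3/4, 3/5, -1/2, 3/7, -3/8, …
g: a_k = 2, 8, 32, 128, 512, 2048, 8192, 32768, 131072, …
Sym-product of L_f,L_g gives L₀ (≤ ord 2).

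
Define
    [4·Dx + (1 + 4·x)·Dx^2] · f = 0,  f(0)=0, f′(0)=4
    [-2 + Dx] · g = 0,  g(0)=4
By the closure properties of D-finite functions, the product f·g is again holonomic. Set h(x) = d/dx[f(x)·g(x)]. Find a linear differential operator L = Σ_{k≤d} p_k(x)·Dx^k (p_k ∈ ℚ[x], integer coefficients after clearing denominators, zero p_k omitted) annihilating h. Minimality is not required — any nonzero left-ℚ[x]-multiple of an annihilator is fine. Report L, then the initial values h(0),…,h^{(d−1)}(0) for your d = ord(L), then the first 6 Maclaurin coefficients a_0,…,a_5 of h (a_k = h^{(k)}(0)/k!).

f: a_k = 0, 4, -8, 64/3, -64, 1024/5, …
g: a_k = 4, 8, 8, 16/3, 8/3, 16/15, …
Product ⇒ symmetric product L₀, ord ≤ 2.
h₀' ⇒ L via d/dx closure of L₀.
L = (20 - 32·x + 64·x^2) + (-8 + 16·x - 64·x^2)·Dx + (-1 + 16·x^2)·Dx^2  (order 2).
h: a_k = 16, 0, 160, -512, 6688/3, -27136/3, …
ICs: h(0) = 16, h′(0) = 0.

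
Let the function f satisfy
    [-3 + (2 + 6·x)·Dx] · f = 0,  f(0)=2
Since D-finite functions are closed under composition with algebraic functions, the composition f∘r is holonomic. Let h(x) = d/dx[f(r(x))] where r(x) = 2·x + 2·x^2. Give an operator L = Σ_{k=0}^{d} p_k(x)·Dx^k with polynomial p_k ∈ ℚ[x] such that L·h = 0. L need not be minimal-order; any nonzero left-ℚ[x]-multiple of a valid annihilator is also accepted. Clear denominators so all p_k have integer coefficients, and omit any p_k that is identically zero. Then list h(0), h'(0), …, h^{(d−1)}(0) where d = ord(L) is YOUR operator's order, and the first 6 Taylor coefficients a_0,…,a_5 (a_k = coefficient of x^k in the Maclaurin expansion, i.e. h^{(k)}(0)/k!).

f: a_k = 2, 3, -9/4, 27/8, -405/64, 1701/128, …
Substitute x→r, Dx→(1/r')Dx; clear ⇒ L₀.
Differentiate: ansatz ord ≤ ord L₀ ⇒ L.
L = -1 + (-1 - 8·x - 18·x^2 - 12·x^3)·Dx  (order 1).
h: a_k = 6, -6, 27, -117, 2025/4, -8829/4, …
ICs: h(0) = 6.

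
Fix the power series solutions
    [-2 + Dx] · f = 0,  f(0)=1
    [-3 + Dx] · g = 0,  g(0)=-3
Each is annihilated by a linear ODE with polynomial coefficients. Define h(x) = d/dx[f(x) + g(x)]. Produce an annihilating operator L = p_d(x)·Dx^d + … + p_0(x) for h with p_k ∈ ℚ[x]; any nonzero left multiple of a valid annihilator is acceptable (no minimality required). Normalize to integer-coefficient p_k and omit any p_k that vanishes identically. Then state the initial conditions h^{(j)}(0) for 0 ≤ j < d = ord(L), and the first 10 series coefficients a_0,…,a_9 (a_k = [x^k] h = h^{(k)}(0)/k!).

f: a_k = 1, 2, 2, 4/3, 2/3, 4/15, 4/45, 8/315, 2/315, 4/2835, …
g: a_k = -3, -9, -27/2, -27/2, -81/8, -243/40, -243/80, -729/560, -2187/4480, -729/4480, …
f+g: L₀ = lclm(L_f,L_g), ord ≤ 1+1.
h=h₀': d/dx-closure on L₀ ⇒ L.
L = 6 - 5·Dx + Dx^2  (order 2).
h: a_k = -7, -23, -73/2, -227/6, -697/24, -2123/120, -6433/720, -19427/5040, -58537/40320, -176123/362880, …
ICs: h(0) = -7, h′(0) = -23.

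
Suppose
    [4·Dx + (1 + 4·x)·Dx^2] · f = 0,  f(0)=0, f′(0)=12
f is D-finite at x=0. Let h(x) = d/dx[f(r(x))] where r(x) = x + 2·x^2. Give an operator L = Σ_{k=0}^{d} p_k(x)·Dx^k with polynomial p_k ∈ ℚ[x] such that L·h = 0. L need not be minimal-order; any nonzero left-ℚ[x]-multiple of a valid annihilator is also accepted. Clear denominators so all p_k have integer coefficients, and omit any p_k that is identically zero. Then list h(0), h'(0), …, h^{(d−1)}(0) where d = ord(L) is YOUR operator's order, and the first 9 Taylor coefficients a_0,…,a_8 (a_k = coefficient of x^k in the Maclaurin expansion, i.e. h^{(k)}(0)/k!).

f: a_k = 0, 12, -24, 64, -192, 3072/5, -2048, 49152/7, -24576, …
L₀ from L_f via x↦r, Dx↦r'^{-1}Dx.
h₀' ⇒ L via d/dx closure of L₀.
L = (16·x + 32·x^2) + (1 + 8·x + 24·x^2 + 32·x^3)·Dx  (order 1).
h: a_k = 12, 0, -96, 384, -768, 0, 6144, -24576, 49152, …
ICs: h(0) = 12.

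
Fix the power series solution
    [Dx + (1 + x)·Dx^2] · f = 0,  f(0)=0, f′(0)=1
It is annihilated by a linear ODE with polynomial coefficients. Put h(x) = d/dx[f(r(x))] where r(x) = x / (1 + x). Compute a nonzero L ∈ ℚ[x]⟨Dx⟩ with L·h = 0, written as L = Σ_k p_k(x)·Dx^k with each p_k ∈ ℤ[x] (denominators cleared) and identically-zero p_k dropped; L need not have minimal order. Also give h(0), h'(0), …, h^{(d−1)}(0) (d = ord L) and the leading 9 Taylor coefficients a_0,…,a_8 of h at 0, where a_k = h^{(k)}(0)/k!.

f: a_k = 0, 1, -1/2, 1/3, -1/4, 1/5, -1/6, 1/7, -1/8, …
Change of var in L_f (x↦r) gives L₀.
Derive L from L₀ (diff closure).
L = (3 + 4·x) + (1 + 3·x + 2·x^2)·Dx  (order 1).
h: a_k = 1, -3, 7, -15, 31, -63, 127, -255, 511, …
ICs: h(0) = 1.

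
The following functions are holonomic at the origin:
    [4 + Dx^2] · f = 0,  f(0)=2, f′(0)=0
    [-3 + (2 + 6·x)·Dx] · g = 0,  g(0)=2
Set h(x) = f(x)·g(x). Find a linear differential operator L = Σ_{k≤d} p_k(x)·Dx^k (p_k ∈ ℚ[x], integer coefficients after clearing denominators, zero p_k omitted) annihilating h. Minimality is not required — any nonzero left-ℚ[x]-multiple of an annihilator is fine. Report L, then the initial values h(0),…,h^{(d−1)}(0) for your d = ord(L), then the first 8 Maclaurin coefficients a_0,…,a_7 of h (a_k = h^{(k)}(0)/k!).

f: a_k = 2, 0, -4, 0, 4/3, 0, -8/45, 0, …
g: a_k = 2, 3, -9/4, 27/8, -405/64, 1701/128, -15309/512, 72171/1024, …
L₀ := L_f ⊗_s L_g (sym. prod.), ord ≤ 2.
L = (43 + 96·x + 144·x^2) + (-12 - 36·x)·Dx + (4 + 24·x + 36·x^2)·Dx^2  (order 2).
h: a_k = 4, 6, -25/2, -21/4, -95/96, 1093/64, -435961/11520, 704789/7680, …
ICs: h(0) = 4, h′(0) = 6.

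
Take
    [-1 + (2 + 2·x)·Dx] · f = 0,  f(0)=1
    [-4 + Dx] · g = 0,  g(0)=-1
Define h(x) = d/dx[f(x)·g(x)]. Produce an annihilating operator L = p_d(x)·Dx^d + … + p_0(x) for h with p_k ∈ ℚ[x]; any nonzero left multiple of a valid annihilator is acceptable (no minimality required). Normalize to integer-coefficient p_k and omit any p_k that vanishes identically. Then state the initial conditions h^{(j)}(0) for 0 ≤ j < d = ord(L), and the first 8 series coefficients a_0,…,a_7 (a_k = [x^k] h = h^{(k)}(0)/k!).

L = (79 + 144·x + 64·x^2) + (-18 - 34·x - 16·x^2)·Dx  (order 1).
h: a_k = -9/2, -79/4, -683/16, -1947/32, -49553/768, -417727/7680, -389323/10240, -29265889/1290240, …
ICs: h(0) = -9/2.

f: a_k = 1, 1/2, -1/8, 1/16, -5/128, 7/256, -21/1024, 33/2048, …
g: a_k = -1, -4, -8, -32/3, -32/3, -128/15, -256/45, -1024/315, …
Product ⇒ symmetric product L₀, ord ≤ 1.
Differentiate: ansatz ord ≤ ord L₀ ⇒ L.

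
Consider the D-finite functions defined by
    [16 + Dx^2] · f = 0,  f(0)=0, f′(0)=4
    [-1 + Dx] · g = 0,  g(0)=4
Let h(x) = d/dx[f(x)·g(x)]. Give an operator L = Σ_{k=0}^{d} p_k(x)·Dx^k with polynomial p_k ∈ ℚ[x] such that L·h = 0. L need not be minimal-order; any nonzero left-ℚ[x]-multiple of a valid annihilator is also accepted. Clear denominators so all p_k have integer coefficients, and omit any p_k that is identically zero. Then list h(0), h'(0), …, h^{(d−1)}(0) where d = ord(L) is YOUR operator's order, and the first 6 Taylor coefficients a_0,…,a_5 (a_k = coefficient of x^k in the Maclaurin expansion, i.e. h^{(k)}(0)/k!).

f: a_k = 0, 4, 0, -32/3, 0, 128/15, …
g: a_k = 4, 4, 2, 2/3, 1/6, 1/30, …
L₀ := L_f ⊗_s L_g (sym. prod.), ord ≤ 2.
h=h₀': d/dx-closure on L₀ ⇒ L.
L = 17 - 2·Dx + Dx^2  (order 2).
h: a_k = 16, 32, -104, -160, 202/3, 2444/15, …
ICs: h(0) = 16, h′(0) = 32.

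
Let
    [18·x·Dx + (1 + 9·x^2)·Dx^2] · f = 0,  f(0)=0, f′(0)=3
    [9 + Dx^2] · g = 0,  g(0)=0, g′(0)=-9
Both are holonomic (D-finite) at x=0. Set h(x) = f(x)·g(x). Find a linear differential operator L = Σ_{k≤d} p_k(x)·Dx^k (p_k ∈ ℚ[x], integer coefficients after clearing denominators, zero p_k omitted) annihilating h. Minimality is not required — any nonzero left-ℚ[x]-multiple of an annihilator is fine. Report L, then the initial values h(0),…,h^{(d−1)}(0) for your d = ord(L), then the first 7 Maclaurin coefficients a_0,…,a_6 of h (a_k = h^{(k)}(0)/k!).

f: a_k = 0, 3, 0, -9, 0, 243/5, 0, …
g: a_k = 0, -9, 0, 27/2, 0, -243/40, 0, …
Product ⇒ symmetric product L₀, ord ≤ 4.
L = (810 + 18954·x^2 + 72171·x^4 + 236196·x^6 + 531441·x^8) + (972·x + 14580·x^3 + 78732·x^5 + 236196·x^7)·Dx + (108 + 2592·x^2 + 13122·x^4 + 52488·x^6 + 118098·x^8)·Dx^2 + (108·x + 1620·x^3 + 8748·x^5 + 26244·x^7)·Dx^3 + (2 + 54·x^2 + 567·x^4 + 2916·x^6 + 6561·x^8)·Dx^4  (order 4).
h: a_k = 0, 0, -27, 0, 243/2, 0, -4617/8, …
ICs: h(0) = 0, h′(0) = 0, h′′(0) = -54, h′′′(0) = 0.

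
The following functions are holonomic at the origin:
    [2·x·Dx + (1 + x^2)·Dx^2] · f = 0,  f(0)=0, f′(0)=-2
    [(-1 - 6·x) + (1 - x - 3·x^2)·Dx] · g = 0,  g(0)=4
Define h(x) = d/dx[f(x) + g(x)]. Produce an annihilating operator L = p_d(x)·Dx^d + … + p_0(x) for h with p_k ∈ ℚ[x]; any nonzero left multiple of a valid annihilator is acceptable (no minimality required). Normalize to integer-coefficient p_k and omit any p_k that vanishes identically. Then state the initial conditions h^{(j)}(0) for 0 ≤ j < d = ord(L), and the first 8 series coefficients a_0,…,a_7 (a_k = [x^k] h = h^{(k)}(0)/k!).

L = (8 - 32·x - 300·x^2 - 504·x^3 - 1134·x^4 - 162·x^6) + (-22 - 148·x - 184·x^2 - 576·x^3 - 441·x^4 - 918·x^5 - 27·x^6 - 162·x^7)·Dx + (4 + 6·x + 18·x^2 - 60·x^3 - 85·x^4 - 75·x^5 - 126·x^6 - 9·x^7 - 27·x^8)·Dx^2  (order 2).
h: a_k = 2, 32, 86, 304, 798, 2328, 6078, 16256, …
ICs: h(0) = 2, h′(0) = 32.

f: a_k = 0, -2, 0, 2/3, 0, -2/5, 0, 2/7, …
g: a_k = 4, 4, 16, 28, 76, 160, 388, 868, …
Weyl lclm of L_f,L_g ⇒ L₀ (ord ≤ 3).
h₀' ⇒ L via d/dx closure of L₀.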